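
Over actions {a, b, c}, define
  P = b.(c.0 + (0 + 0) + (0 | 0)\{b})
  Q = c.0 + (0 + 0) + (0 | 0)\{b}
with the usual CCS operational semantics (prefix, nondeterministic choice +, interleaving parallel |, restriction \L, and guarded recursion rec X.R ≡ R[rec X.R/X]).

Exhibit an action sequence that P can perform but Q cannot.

b

Reachable graph of P (3 states):
  s0 = b.(c.0 + (0 + 0) + (0 | 0)\{b}) ⊢ ··b··> s1
  s1 = c.0 + (0 + 0) + (0 | 0)\{b} ⊢ ··c··> s2
  s2 = 0 ⊢ (no moves)
Reachable graph of Q (2 states):
  t0 = c.0 + (0 + 0) + (0 | 0)\{b} ⊢ ··c··> t1
  t1 = 0 ⊢ (no moves)
Run σ = ⟨b⟩ on P: start {s0}
  after b @ step 1: {s1}
  P completes σ.
Run σ = ⟨b⟩ on Q: start {t0}
  after b @ step 1: no successor for Q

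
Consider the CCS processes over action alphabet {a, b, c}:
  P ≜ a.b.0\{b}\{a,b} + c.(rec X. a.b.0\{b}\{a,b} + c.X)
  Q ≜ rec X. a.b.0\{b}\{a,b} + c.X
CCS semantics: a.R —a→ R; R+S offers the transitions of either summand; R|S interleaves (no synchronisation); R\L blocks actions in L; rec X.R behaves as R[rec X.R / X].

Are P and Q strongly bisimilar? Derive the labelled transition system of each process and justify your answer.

P's transition system — 4 states:
  u0 = a.b.0\{b}\{a,b} + c.(rec X. a.b.0\{b}\{a,b} + c.X) :: -a-> u1, -c-> u2
  u1 = b.0\{b}\{a,b} :: -b-> u3
  u2 = rec X. a.b.0\{b}\{a,b} + c.X :: -a-> u1, -c-> u2
  u3 = 0\{b}\{a,b} :: ∅
Q's transition system — 3 states:
  v0 = rec X. a.b.0\{b}\{a,b} + c.X :: -a-> v1, -c-> v0
  v1 = b.0\{b}\{a,b} :: -b-> v2
  v2 = 0\{b}\{a,b} :: ∅
Partition-refinement fixed point:
  B0 = {u0, u2, v0}
  B1 = {u1, v1}
  B2 = {u3, v2}
u0 ∈ B0, v0 ∈ B0 → same block

bisimilar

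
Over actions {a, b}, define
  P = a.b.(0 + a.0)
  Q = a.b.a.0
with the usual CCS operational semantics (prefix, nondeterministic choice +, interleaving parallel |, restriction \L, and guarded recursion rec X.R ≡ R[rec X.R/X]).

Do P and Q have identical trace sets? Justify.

LTS(P): 4 reachable states
  s0 = a.b.(0 + a.0) → --a--▸ s1
  s1 = b.(0 + a.0) → --b--▸ s2
  s2 = 0 + a.0 → --a--▸ s3
  s3 = 0 → ∅
LTS(Q): 4 reachable states
  t0 = a.b.a.0 → --a--▸ t1
  t1 = b.a.0 → --b--▸ t2
  t2 = a.0 → --a--▸ t3
  t3 = 0 → ∅
Partition-refinement fixed point:
  B0 = {s0, t0}
  B1 = {s1, t1}
  B2 = {s2, t2}
  B3 = {s3, t3}
s0 ∈ B0, t0 ∈ B0 → same block
Bisimilar ⇒ trace-equivalent.

YES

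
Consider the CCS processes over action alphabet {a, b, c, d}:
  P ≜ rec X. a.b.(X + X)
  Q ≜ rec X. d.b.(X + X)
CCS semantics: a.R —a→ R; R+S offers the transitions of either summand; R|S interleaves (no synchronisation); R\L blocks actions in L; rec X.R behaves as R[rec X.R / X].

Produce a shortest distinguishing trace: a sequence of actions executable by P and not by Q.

a

Reachable graph of P (3 states):
  s0 = rec X. a.b.(X + X) ⊢ =a=> s1
  s1 = b.((rec X. a.b.(X + X)) + (rec X. a.b.(X + X))) ⊢ =b=> s2
  s2 = (rec X. a.b.(X + X)) + (rec X. a.b.(X + X)) ⊢ =a=> s1
Reachable graph of Q (3 states):
  t0 = rec X. d.b.(X + X) ⊢ =d=> t1
  t1 = b.((rec X. d.b.(X + X)) + (rec X. d.b.(X + X))) ⊢ =b=> t2
  t2 = (rec X. d.b.(X + X)) + (rec X. d.b.(X + X)) ⊢ =d=> t1
Executing a from P (initial set {s0}):
  [1] a ⇒ {s1}
  ✓ P
Executing a from Q (initial set {t0}):
  [1] a ⇒ no successor for Q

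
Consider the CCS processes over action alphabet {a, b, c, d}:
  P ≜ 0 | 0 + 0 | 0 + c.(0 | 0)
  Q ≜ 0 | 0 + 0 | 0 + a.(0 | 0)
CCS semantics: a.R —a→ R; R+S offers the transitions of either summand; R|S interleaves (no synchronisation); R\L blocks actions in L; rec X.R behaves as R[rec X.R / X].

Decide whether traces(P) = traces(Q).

trace-distinct — witness ⟨c⟩

Reachable graph of P (2 states):
  p0 = 0 | 0 + 0 | 0 + c.(0 | 0) → -c-> p1
  p1 = 0 | 0 → (no moves)
Reachable graph of Q (2 states):
  q0 = 0 | 0 + 0 | 0 + a.(0 | 0) → -a-> q1
  q1 = 0 | 0 → (no moves)
Executing c from P (initial set {p0}):
  after c @ step 1: {p1}
  ✓ P
Executing c from Q (initial set {q0}):
  after c @ step 1: ∅  — Q cannot continue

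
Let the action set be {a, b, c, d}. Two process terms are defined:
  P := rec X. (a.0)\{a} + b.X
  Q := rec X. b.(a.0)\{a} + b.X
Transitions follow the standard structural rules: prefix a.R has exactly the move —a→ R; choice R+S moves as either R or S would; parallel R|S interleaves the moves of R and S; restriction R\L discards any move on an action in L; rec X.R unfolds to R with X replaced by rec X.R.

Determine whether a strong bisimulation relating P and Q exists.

P ≁ Q

LTS(P): 1 reachable states
  u0 = rec X. (a.0)\{a} + b.X → --b--▸ u0
LTS(Q): 2 reachable states
  v0 = rec X. b.(a.0)\{a} + b.X → --b--▸ v0, --b--▸ v1
  v1 = (a.0)\{a} → ∅
Coarsest stable partition (strong bisimilarity classes):
  B0 = {u0}
  B1 = {v0}
  B2 = {v1}
u0 ∈ B0, v0 ∈ B1 → different blocks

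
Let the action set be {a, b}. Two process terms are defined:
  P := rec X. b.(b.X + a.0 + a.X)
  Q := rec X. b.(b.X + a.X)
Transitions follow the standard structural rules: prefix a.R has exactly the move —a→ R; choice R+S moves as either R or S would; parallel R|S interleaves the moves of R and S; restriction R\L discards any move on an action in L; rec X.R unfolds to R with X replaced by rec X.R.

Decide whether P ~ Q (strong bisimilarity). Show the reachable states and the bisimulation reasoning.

P's transition system — 3 states:
  s0 = rec X. b.(b.X + a.0 + a.X) has moves --b--▸ s1
  s1 = b.(rec X. b.(b.X + a.0 + a.X)) + a.0 + a.(rec X. b.(b.X + a.0 + a.X)) has moves --a--▸ s0, --a--▸ s2, --b--▸ s0
  s2 = 0 has moves stopped
Q's transition system — 2 states:
  t0 = rec X. b.(b.X + a.X) has moves --b--▸ t1
  t1 = b.(rec X. b.(b.X + a.X)) + a.(rec X. b.(b.X + a.X)) has moves --a--▸ t0, --b--▸ t0
Coarsest stable partition (strong bisimilarity classes):
  B0 = {s0}
  B1 = {s1}
  B2 = {s2}
  B3 = {t0}
  B4 = {t1}
s0 ∈ B0, t0 ∈ B3 → different blocks

not bisimilar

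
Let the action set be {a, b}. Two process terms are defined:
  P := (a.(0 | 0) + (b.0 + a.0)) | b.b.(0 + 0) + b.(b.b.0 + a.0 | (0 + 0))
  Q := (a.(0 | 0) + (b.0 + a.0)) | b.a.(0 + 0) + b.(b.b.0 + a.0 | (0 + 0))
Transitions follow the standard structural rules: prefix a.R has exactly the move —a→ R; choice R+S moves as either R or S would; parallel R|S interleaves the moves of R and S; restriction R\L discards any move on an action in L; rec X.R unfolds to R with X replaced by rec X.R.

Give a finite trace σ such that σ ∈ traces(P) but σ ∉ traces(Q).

abb

P's transition system — 12 states:
  s0 = (a.(0 | 0) + (b.0 + a.0)) | b.b.(0 + 0) + b.(b.b.0 + a.0 | (0 + 0)) has moves —a→ s1, —a→ s2, —b→ s2, —b→ s3, —b→ s4
  s1 = 0 | 0 | b.b.(0 + 0) has moves —b→ s5
  s2 = 0 | b.b.(0 + 0) has moves —b→ s6
  s3 = (a.(0 | 0) + (b.0 + a.0)) | b.(0 + 0) has moves —a→ s5, —a→ s6, —b→ s6, —b→ s7
  s4 = b.b.0 + a.0 | (0 + 0) has moves —a→ s8, —b→ s9
  s5 = 0 | 0 | b.(0 + 0) has moves —b→ s10
  s6 = 0 | b.(0 + 0) has moves —b→ s8
  s7 = (a.(0 | 0) + (b.0 + a.0)) | (0 + 0) has moves —a→ s10, —a→ s8, —b→ s8
  s8 = 0 | (0 + 0) has moves ·
  s9 = b.0 has moves —b→ s11
  s10 = 0 | 0 | (0 + 0) has moves ·
  s11 = 0 has moves ·
Q's transition system — 12 states:
  t0 = (a.(0 | 0) + (b.0 + a.0)) | b.a.(0 + 0) + b.(b.b.0 + a.0 | (0 + 0)) has moves —a→ t1, —a→ t2, —b→ t2, —b→ t3, —b→ t4
  t1 = 0 | 0 | b.a.(0 + 0) has moves —b→ t5
  t2 = 0 | b.a.(0 + 0) has moves —b→ t6
  t3 = (a.(0 | 0) + (b.0 + a.0)) | a.(0 + 0) has moves —a→ t5, —a→ t6, —a→ t7, —b→ t6
  t4 = b.b.0 + a.0 | (0 + 0) has moves —a→ t8, —b→ t9
  t5 = 0 | 0 | a.(0 + 0) has moves —a→ t10
  t6 = 0 | a.(0 + 0) has moves —a→ t8
  t7 = (a.(0 | 0) + (b.0 + a.0)) | (0 + 0) has moves —a→ t10, —a→ t8, —b→ t8
  t8 = 0 | (0 + 0) has moves ·
  t9 = b.0 has moves —b→ t11
  t10 = 0 | 0 | (0 + 0) has moves ·
  t11 = 0 has moves ·
Run σ = ⟨abb⟩ on P: start {s0}
  after a @ step 1: {s1, s2}
  after b @ step 2: {s5, s6}
  after b @ step 3: {s10, s8}
  ✓ P
Run σ = ⟨abb⟩ on Q: start {t0}
  after a @ step 1: {t1, t2}
  after b @ step 2: {t5, t6}
  after b @ step 3: ∅  — Q cannot continue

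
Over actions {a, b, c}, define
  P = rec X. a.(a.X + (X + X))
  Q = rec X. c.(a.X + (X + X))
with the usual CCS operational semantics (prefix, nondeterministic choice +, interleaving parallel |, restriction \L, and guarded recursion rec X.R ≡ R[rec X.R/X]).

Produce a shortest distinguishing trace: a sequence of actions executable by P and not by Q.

a

Reachable graph of P (2 states):
  p0 = rec X. a.(a.X + (X + X)) | ··a··> p1
  p1 = a.(rec X. a.(a.X + (X + X))) + ((rec X. a.(a.X + (X + X))) + (rec X. a.(a.X + (X + X)))) | ··a··> p0, ··a··> p1
Reachable graph of Q (2 states):
  q0 = rec X. c.(a.X + (X + X)) | ··c··> q1
  q1 = a.(rec X. c.(a.X + (X + X))) + ((rec X. c.(a.X + (X + X))) + (rec X. c.(a.X + (X + X)))) | ··a··> q0, ··c··> q1
Run σ = ⟨a⟩ on P: start {p0}
  step 1 (a): {p1}
  — P admits the full trace.
Run σ = ⟨a⟩ on Q: start {q0}
  step 1 (a): ∅  — Q cannot continue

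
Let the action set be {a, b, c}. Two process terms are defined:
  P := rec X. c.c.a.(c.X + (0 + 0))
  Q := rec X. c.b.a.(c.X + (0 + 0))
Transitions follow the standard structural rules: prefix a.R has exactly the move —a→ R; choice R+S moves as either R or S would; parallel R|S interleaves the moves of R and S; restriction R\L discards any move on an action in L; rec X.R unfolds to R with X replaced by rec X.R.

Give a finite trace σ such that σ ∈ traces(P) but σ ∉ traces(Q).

P's transition system — 4 states:
  s0 = rec X. c.c.a.(c.X + (0 + 0)) | -c-> s1
  s1 = c.a.(c.(rec X. c.c.a.(c.X + (0 + 0))) + (0 + 0)) | -c-> s2
  s2 = a.(c.(rec X. c.c.a.(c.X + (0 + 0))) + (0 + 0)) | -a-> s3
  s3 = c.(rec X. c.c.a.(c.X + (0 + 0))) + (0 + 0) | -c-> s0
Q's transition system — 4 states:
  t0 = rec X. c.b.a.(c.X + (0 + 0)) | -c-> t1
  t1 = b.a.(c.(rec X. c.b.a.(c.X + (0 + 0))) + (0 + 0)) | -b-> t2
  t2 = a.(c.(rec X. c.b.a.(c.X + (0 + 0))) + (0 + 0)) | -a-> t3
  t3 = c.(rec X. c.b.a.(c.X + (0 + 0))) + (0 + 0) | -c-> t0
Trace ⟨cc⟩ through P, begin at {s0}:
  step 1 (c): {s1}
  step 2 (c): {s2}
  P completes σ.
Trace ⟨cc⟩ through Q, begin at {t0}:
  step 1 (c): {t1}
  step 2 (c): ∅ (Q stuck)

cc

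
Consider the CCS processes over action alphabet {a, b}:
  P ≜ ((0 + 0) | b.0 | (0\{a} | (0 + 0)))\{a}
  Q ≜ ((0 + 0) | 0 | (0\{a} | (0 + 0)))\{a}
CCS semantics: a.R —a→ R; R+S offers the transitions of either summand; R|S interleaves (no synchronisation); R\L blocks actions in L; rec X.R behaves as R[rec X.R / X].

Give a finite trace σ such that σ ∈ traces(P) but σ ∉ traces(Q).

b

Reachable graph of P (2 states):
  p0 = ((0 + 0) | b.0 | (0\{a} | (0 + 0)))\{a} :: -b-> p1
  p1 = ((0 + 0) | 0 | (0\{a} | (0 + 0)))\{a} :: stopped
Reachable graph of Q (1 states):
  q0 = ((0 + 0) | 0 | (0\{a} | (0 + 0)))\{a} :: stopped
Executing b from P (initial set {p0}):
  step 1 (b): {p1}
  P completes σ.
Executing b from Q (initial set {q0}):
  step 1 (b): ∅ (Q stuck)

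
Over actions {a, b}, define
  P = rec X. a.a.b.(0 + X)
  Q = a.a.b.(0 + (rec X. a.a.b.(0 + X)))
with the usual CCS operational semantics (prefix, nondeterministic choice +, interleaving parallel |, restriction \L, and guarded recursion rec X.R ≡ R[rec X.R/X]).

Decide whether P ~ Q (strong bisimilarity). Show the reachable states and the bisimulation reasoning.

P ~ Q

P's transition system — 4 states:
  m0 = rec X. a.a.b.(0 + X) | --a--▸ m1
  m1 = a.b.(0 + (rec X. a.a.b.(0 + X))) | --a--▸ m2
  m2 = b.(0 + (rec X. a.a.b.(0 + X))) | --b--▸ m3
  m3 = 0 + (rec X. a.a.b.(0 + X)) | --a--▸ m1
Q's transition system — 4 states:
  n0 = a.a.b.(0 + (rec X. a.a.b.(0 + X))) | --a--▸ n1
  n1 = a.b.(0 + (rec X. a.a.b.(0 + X))) | --a--▸ n2
  n2 = b.(0 + (rec X. a.a.b.(0 + X))) | --b--▸ n3
  n3 = 0 + (rec X. a.a.b.(0 + X)) | --a--▸ n1
Coarsest stable partition (strong bisimilarity classes):
  B0 = {m0, m3, n0, n3}
  B1 = {m1, n1}
  B2 = {m2, n2}
m0 ∈ B0, n0 ∈ B0 → same block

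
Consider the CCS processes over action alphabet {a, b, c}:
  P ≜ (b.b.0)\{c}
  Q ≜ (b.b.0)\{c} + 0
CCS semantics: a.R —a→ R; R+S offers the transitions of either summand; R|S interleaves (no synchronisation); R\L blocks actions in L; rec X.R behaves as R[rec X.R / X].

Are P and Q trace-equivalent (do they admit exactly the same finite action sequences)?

LTS(P): 3 reachable states
  s0 = (b.b.0)\{c} :: =b=> s1
  s1 = (b.0)\{c} :: =b=> s2
  s2 = 0\{c} :: stopped
LTS(Q): 3 reachable states
  t0 = (b.b.0)\{c} + 0 :: =b=> t1
  t1 = (b.0)\{c} :: =b=> t2
  t2 = 0\{c} :: stopped
Coarsest stable partition (strong bisimilarity classes):
  B0 = {s0, t0}
  B1 = {s1, t1}
  B2 = {s2, t2}
s0 ∈ B0, t0 ∈ B0 → same block
Bisimilar ⇒ trace-equivalent.

traces(P) = traces(Q)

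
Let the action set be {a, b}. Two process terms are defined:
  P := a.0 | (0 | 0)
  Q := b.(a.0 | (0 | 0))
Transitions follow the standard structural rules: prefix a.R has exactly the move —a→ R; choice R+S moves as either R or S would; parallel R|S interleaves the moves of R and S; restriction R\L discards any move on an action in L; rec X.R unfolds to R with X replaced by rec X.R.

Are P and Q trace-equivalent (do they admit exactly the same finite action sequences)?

P's transition system — 2 states:
  p0 = a.0 | (0 | 0) | -a-> p1
  p1 = 0 | (0 | 0) | ·
Q's transition system — 3 states:
  q0 = b.(a.0 | (0 | 0)) | -b-> q1
  q1 = a.0 | (0 | 0) | -a-> q2
  q2 = 0 | (0 | 0) | ·
Executing a from P (initial set {p0}):
  [1] a ⇒ {p1}
  — P admits the full trace.
Executing a from Q (initial set {q0}):
  [1] a ⇒ no successor for Q

traces(P) ≠ traces(Q) — witness ⟨a⟩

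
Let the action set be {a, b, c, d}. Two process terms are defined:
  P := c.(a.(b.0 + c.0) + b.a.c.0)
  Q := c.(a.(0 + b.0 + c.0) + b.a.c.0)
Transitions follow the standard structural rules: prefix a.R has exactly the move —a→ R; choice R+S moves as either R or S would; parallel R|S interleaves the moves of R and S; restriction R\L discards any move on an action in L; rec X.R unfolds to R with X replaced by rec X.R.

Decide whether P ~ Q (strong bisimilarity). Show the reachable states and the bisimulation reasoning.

P's transition system — 6 states:
  m0 = c.(a.(b.0 + c.0) + b.a.c.0) ⊢ ··c··> m1
  m1 = a.(b.0 + c.0) + b.a.c.0 ⊢ ··a··> m2, ··b··> m3
  m2 = b.0 + c.0 ⊢ ··b··> m4, ··c··> m4
  m3 = a.c.0 ⊢ ··a··> m5
  m4 = 0 ⊢ deadlocked
  m5 = c.0 ⊢ ··c··> m4
Q's transition system — 6 states:
  n0 = c.(a.(0 + b.0 + c.0) + b.a.c.0) ⊢ ··c··> n1
  n1 = a.(0 + b.0 + c.0) + b.a.c.0 ⊢ ··a··> n2, ··b··> n3
  n2 = 0 + b.0 + c.0 ⊢ ··b··> n4, ··c··> n4
  n3 = a.c.0 ⊢ ··a··> n5
  n4 = 0 ⊢ deadlocked
  n5 = c.0 ⊢ ··c··> n4
Partition-refinement fixed point:
  B0 = {m0, n0}
  B1 = {m1, n1}
  B2 = {m3, n3}
  B3 = {m5, n5}
  B4 = {m4, n4}
  B5 = {m2, n2}
m0 ∈ B0, n0 ∈ B0 → same block

YES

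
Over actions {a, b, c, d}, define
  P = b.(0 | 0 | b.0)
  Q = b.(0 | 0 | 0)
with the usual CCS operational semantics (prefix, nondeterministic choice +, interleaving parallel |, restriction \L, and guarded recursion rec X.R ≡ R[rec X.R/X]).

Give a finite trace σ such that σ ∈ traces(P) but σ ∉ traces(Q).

bb

LTS(P): 3 reachable states
  p0 = b.(0 | 0 | b.0) :: --b--▸ p1
  p1 = 0 | 0 | b.0 :: --b--▸ p2
  p2 = 0 | 0 | 0 :: stopped
LTS(Q): 2 reachable states
  q0 = b.(0 | 0 | 0) :: --b--▸ q1
  q1 = 0 | 0 | 0 :: stopped
Run σ = ⟨bb⟩ on P: start {p0}
  after b @ step 1: {p1}
  after b @ step 2: {p2}
  P completes σ.
Run σ = ⟨bb⟩ on Q: start {q0}
  after b @ step 1: {q1}
  after b @ step 2: ∅ (Q stuck)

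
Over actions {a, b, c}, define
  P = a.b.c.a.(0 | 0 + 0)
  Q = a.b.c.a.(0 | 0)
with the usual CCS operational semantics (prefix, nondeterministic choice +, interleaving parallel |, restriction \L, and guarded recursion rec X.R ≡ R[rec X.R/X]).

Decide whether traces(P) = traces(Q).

trace-equivalent

Reachable graph of P (5 states):
  u0 = a.b.c.a.(0 | 0 + 0) has moves --a--▸ u1
  u1 = b.c.a.(0 | 0 + 0) has moves --b--▸ u2
  u2 = c.a.(0 | 0 + 0) has moves --c--▸ u3
  u3 = a.(0 | 0 + 0) has moves --a--▸ u4
  u4 = 0 | 0 + 0 has moves ∅
Reachable graph of Q (5 states):
  v0 = a.b.c.a.(0 | 0) has moves --a--▸ v1
  v1 = b.c.a.(0 | 0) has moves --b--▸ v2
  v2 = c.a.(0 | 0) has moves --c--▸ v3
  v3 = a.(0 | 0) has moves --a--▸ v4
  v4 = 0 | 0 has moves ∅
Bisimilarity quotient blocks:
  B0 = {u0, v0}
  B1 = {u1, v1}
  B2 = {u2, v2}
  B3 = {u3, v3}
  B4 = {u4, v4}
u0 ∈ B0, v0 ∈ B0 → same block
Bisimilar ⇒ trace-equivalent.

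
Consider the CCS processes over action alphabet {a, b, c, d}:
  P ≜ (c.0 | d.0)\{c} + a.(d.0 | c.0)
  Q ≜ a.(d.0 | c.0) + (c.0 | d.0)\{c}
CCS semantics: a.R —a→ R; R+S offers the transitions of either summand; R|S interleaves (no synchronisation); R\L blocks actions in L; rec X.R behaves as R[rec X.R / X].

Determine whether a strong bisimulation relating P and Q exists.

YES

Reachable graph of P (6 states):
  p0 = (c.0 | d.0)\{c} + a.(d.0 | c.0) → —a→ p1, —d→ p2
  p1 = d.0 | c.0 → —c→ p3, —d→ p4
  p2 = (c.0 | 0)\{c} → ∅
  p3 = d.0 | 0 → —d→ p5
  p4 = 0 | c.0 → —c→ p5
  p5 = 0 | 0 → ∅
Reachable graph of Q (6 states):
  q0 = a.(d.0 | c.0) + (c.0 | d.0)\{c} → —a→ q1, —d→ q2
  q1 = d.0 | c.0 → —c→ q3, —d→ q4
  q2 = (c.0 | 0)\{c} → ∅
  q3 = d.0 | 0 → —d→ q5
  q4 = 0 | c.0 → —c→ q5
  q5 = 0 | 0 → ∅
Coarsest stable partition (strong bisimilarity classes):
  B0 = {p0, q0}
  B1 = {p1, q1}
  B2 = {p3, q3}
  B3 = {p2, p5, q2, q5}
  B4 = {p4, q4}
p0 ∈ B0, q0 ∈ B0 → same block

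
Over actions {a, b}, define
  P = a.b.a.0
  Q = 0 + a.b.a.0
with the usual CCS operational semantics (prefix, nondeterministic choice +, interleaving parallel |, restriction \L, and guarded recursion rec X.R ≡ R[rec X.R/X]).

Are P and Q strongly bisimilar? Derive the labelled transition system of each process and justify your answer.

bisimilar

LTS(P): 4 reachable states
  u0 = a.b.a.0 → --a--▸ u1
  u1 = b.a.0 → --b--▸ u2
  u2 = a.0 → --a--▸ u3
  u3 = 0 → deadlocked
LTS(Q): 4 reachable states
  v0 = 0 + a.b.a.0 → --a--▸ v1
  v1 = b.a.0 → --b--▸ v2
  v2 = a.0 → --a--▸ v3
  v3 = 0 → deadlocked
Partition-refinement fixed point:
  B0 = {u0, v0}
  B1 = {u1, v1}
  B2 = {u2, v2}
  B3 = {u3, v3}
u0 ∈ B0, v0 ∈ B0 → same block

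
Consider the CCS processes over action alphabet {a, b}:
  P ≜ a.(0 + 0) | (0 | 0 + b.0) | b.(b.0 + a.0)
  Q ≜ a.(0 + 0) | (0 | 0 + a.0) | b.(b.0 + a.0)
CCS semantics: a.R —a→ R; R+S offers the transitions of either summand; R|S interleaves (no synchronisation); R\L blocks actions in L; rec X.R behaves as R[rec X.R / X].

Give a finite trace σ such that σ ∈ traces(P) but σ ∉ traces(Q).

LTS(P): 12 reachable states
  m0 = a.(0 + 0) | (0 | 0 + b.0) | b.(b.0 + a.0) has moves --a--▸ m1, --b--▸ m2, --b--▸ m3
  m1 = (0 + 0) | (0 | 0 + b.0) | b.(b.0 + a.0) has moves --b--▸ m4, --b--▸ m5
  m2 = a.(0 + 0) | (0 | 0 + b.0) | (b.0 + a.0) has moves --a--▸ m4, --a--▸ m6, --b--▸ m6, --b--▸ m7
  m3 = a.(0 + 0) | 0 | b.(b.0 + a.0) has moves --a--▸ m5, --b--▸ m7
  m4 = (0 + 0) | (0 | 0 + b.0) | (b.0 + a.0) has moves --a--▸ m8, --b--▸ m8, --b--▸ m9
  m5 = (0 + 0) | 0 | b.(b.0 + a.0) has moves --b--▸ m9
  m6 = a.(0 + 0) | (0 | 0 + b.0) | 0 has moves --a--▸ m8, --b--▸ m10
  m7 = a.(0 + 0) | 0 | (b.0 + a.0) has moves --a--▸ m10, --a--▸ m9, --b--▸ m10
  m8 = (0 + 0) | (0 | 0 + b.0) | 0 has moves --b--▸ m11
  m9 = (0 + 0) | 0 | (b.0 + a.0) has moves --a--▸ m11, --b--▸ m11
  m10 = a.(0 + 0) | 0 | 0 has moves --a--▸ m11
  m11 = (0 + 0) | 0 | 0 has moves stopped
LTS(Q): 12 reachable states
  n0 = a.(0 + 0) | (0 | 0 + a.0) | b.(b.0 + a.0) has moves --a--▸ n1, --a--▸ n2, --b--▸ n3
  n1 = (0 + 0) | (0 | 0 + a.0) | b.(b.0 + a.0) has moves --a--▸ n4, --b--▸ n5
  n2 = a.(0 + 0) | 0 | b.(b.0 + a.0) has moves --a--▸ n4, --b--▸ n6
  n3 = a.(0 + 0) | (0 | 0 + a.0) | (b.0 + a.0) has moves --a--▸ n5, --a--▸ n6, --a--▸ n7, --b--▸ n7
  n4 = (0 + 0) | 0 | b.(b.0 + a.0) has moves --b--▸ n8
  n5 = (0 + 0) | (0 | 0 + a.0) | (b.0 + a.0) has moves --a--▸ n8, --a--▸ n9, --b--▸ n9
  n6 = a.(0 + 0) | 0 | (b.0 + a.0) has moves --a--▸ n10, --a--▸ n8, --b--▸ n10
  n7 = a.(0 + 0) | (0 | 0 + a.0) | 0 has moves --a--▸ n10, --a--▸ n9
  n8 = (0 + 0) | 0 | (b.0 + a.0) has moves --a--▸ n11, --b--▸ n11
  n9 = (0 + 0) | (0 | 0 + a.0) | 0 has moves --a--▸ n11
  n10 = a.(0 + 0) | 0 | 0 has moves --a--▸ n11
  n11 = (0 + 0) | 0 | 0 has moves stopped
Trace ⟨bbb⟩ through P, begin at {m0}:
  [1] b ⇒ {m2, m3}
  [2] b ⇒ {m6, m7}
  [3] b ⇒ {m10}
  ✓ P
Trace ⟨bbb⟩ through Q, begin at {n0}:
  [1] b ⇒ {n3}
  [2] b ⇒ {n7}
  [3] b ⇒ ∅  — Q cannot continue

bbb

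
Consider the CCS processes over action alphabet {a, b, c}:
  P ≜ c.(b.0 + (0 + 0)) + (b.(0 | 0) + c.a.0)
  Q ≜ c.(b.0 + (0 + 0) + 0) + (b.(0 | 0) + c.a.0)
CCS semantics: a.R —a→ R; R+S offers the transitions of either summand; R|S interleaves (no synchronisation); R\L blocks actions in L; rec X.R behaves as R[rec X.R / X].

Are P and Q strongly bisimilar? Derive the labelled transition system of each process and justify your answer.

LTS(P): 5 reachable states
  s0 = c.(b.0 + (0 + 0)) + (b.(0 | 0) + c.a.0) has moves -b-> s1, -c-> s2, -c-> s3
  s1 = 0 | 0 has moves ∅
  s2 = a.0 has moves -a-> s4
  s3 = b.0 + (0 + 0) has moves -b-> s4
  s4 = 0 has moves ∅
LTS(Q): 5 reachable states
  t0 = c.(b.0 + (0 + 0) + 0) + (b.(0 | 0) + c.a.0) has moves -b-> t1, -c-> t2, -c-> t3
  t1 = 0 | 0 has moves ∅
  t2 = a.0 has moves -a-> t4
  t3 = b.0 + (0 + 0) + 0 has moves -b-> t4
  t4 = 0 has moves ∅
Partition-refinement fixed point:
  B0 = {s0, t0}
  B1 = {s2, t2}
  B2 = {s1, s4, t1, t4}
  B3 = {s3, t3}
s0 ∈ B0, t0 ∈ B0 → same block

YES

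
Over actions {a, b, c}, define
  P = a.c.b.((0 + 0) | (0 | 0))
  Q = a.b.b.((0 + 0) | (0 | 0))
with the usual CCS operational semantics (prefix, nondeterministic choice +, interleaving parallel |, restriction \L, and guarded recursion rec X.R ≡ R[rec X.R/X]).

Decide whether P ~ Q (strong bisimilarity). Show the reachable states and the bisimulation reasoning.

NO

P's transition system — 4 states:
  p0 = a.c.b.((0 + 0) | (0 | 0)) ⊢ -a-> p1
  p1 = c.b.((0 + 0) | (0 | 0)) ⊢ -c-> p2
  p2 = b.((0 + 0) | (0 | 0)) ⊢ -b-> p3
  p3 = (0 + 0) | (0 | 0) ⊢ deadlocked
Q's transition system — 4 states:
  q0 = a.b.b.((0 + 0) | (0 | 0)) ⊢ -a-> q1
  q1 = b.b.((0 + 0) | (0 | 0)) ⊢ -b-> q2
  q2 = b.((0 + 0) | (0 | 0)) ⊢ -b-> q3
  q3 = (0 + 0) | (0 | 0) ⊢ deadlocked
Partition-refinement fixed point:
  B0 = {p0}
  B1 = {p1}
  B2 = {p2, q2}
  B3 = {p3, q3}
  B4 = {q0}
  B5 = {q1}
p0 ∈ B0, q0 ∈ B4 → different blocks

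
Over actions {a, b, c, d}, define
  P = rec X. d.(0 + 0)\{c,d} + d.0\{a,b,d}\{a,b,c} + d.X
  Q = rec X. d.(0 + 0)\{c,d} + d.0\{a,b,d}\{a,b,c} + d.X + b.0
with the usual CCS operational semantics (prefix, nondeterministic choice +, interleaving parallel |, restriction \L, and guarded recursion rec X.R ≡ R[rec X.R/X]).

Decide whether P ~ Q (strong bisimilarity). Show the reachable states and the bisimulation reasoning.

NO

P's transition system — 3 states:
  s0 = rec X. d.(0 + 0)\{c,d} + d.0\{a,b,d}\{a,b,c} + d.X → --d--▸ s0, --d--▸ s1, --d--▸ s2
  s1 = (0 + 0)\{c,d} → ·
  s2 = 0\{a,b,d}\{a,b,c} → ·
Q's transition system — 4 states:
  t0 = rec X. d.(0 + 0)\{c,d} + d.0\{a,b,d}\{a,b,c} + d.X + b.0 → --b--▸ t1, --d--▸ t0, --d--▸ t2, --d--▸ t3
  t1 = 0 → ·
  t2 = (0 + 0)\{c,d} → ·
  t3 = 0\{a,b,d}\{a,b,c} → ·
Partition-refinement fixed point:
  B0 = {s0}
  B1 = {s1, s2, t1, t2, t3}
  B2 = {t0}
s0 ∈ B0, t0 ∈ B2 → different blocks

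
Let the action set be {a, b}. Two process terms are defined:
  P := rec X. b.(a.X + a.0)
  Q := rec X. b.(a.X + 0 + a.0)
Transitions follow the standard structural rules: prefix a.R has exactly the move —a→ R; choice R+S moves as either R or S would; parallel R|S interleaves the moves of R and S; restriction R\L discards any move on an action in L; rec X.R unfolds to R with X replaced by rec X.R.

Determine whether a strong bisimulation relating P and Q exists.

P ~ Q

LTS(P): 3 reachable states
  m0 = rec X. b.(a.X + a.0) has moves ··b··> m1
  m1 = a.(rec X. b.(a.X + a.0)) + a.0 has moves ··a··> m0, ··a··> m2
  m2 = 0 has moves stopped
LTS(Q): 3 reachable states
  n0 = rec X. b.(a.X + 0 + a.0) has moves ··b··> n1
  n1 = a.(rec X. b.(a.X + 0 + a.0)) + 0 + a.0 has moves ··a··> n0, ··a··> n2
  n2 = 0 has moves stopped
Coarsest stable partition (strong bisimilarity classes):
  B0 = {m0, n0}
  B1 = {m1, n1}
  B2 = {m2, n2}
m0 ∈ B0, n0 ∈ B0 → same block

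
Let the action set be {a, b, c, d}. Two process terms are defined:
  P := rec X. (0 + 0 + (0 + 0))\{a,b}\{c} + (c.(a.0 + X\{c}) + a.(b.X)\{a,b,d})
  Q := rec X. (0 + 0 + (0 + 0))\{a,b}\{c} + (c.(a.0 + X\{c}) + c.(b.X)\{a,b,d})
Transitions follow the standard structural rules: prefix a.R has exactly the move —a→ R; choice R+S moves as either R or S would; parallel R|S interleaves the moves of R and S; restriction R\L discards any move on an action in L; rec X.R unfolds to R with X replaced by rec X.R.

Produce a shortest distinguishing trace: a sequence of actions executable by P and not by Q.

a

LTS(P): 5 reachable states
  p0 = rec X. (0 + 0 + (0 + 0))\{a,b}\{c} + (c.(a.0 + X\{c}) + a.(b.X)\{a,b,d}) | ··a··> p1, ··c··> p2
  p1 = (b.(rec X. (0 + 0 + (0 + 0))\{a,b}\{c} + (c.(a.0 + X\{c}) + a.(b.X)\{a,b,d})))\{a,b,d} | (no moves)
  p2 = a.0 + (rec X. (0 + 0 + (0 + 0))\{a,b}\{c} + (c.(a.0 + X\{c}) + a.(b.X)\{a,b,d}))\{c} | ··a··> p3, ··a··> p4
  p3 = (b.(rec X. (0 + 0 + (0 + 0))\{a,b}\{c} + (c.(a.0 + X\{c}) + a.(b.X)\{a,b,d})))\{a,b,d}\{c} | (no moves)
  p4 = 0 | (no moves)
LTS(Q): 4 reachable states
  q0 = rec X. (0 + 0 + (0 + 0))\{a,b}\{c} + (c.(a.0 + X\{c}) + c.(b.X)\{a,b,d}) | ··c··> q1, ··c··> q2
  q1 = (b.(rec X. (0 + 0 + (0 + 0))\{a,b}\{c} + (c.(a.0 + X\{c}) + c.(b.X)\{a,b,d})))\{a,b,d} | (no moves)
  q2 = a.0 + (rec X. (0 + 0 + (0 + 0))\{a,b}\{c} + (c.(a.0 + X\{c}) + c.(b.X)\{a,b,d}))\{c} | ··a··> q3
  q3 = 0 | (no moves)
Trace ⟨a⟩ through P, begin at {p0}:
  [1] a ⇒ {p1}
  P completes σ.
Trace ⟨a⟩ through Q, begin at {q0}:
  [1] a ⇒ ∅ (Q stuck)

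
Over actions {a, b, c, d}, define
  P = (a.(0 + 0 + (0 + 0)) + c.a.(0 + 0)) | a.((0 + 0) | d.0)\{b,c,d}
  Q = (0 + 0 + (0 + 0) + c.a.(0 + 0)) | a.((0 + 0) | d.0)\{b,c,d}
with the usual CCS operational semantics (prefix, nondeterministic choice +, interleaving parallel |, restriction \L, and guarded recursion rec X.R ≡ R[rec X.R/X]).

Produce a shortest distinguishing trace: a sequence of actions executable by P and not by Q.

P's transition system — 8 states:
  s0 = (a.(0 + 0 + (0 + 0)) + c.a.(0 + 0)) | a.((0 + 0) | d.0)\{b,c,d} ⊢ —a→ s1, —a→ s2, —c→ s3
  s1 = (0 + 0 + (0 + 0)) | a.((0 + 0) | d.0)\{b,c,d} ⊢ —a→ s4
  s2 = (a.(0 + 0 + (0 + 0)) + c.a.(0 + 0)) | ((0 + 0) | d.0)\{b,c,d} ⊢ —a→ s4, —c→ s5
  s3 = a.(0 + 0) | a.((0 + 0) | d.0)\{b,c,d} ⊢ —a→ s5, —a→ s6
  s4 = (0 + 0 + (0 + 0)) | ((0 + 0) | d.0)\{b,c,d} ⊢ ∅
  s5 = a.(0 + 0) | ((0 + 0) | d.0)\{b,c,d} ⊢ —a→ s7
  s6 = (0 + 0) | a.((0 + 0) | d.0)\{b,c,d} ⊢ —a→ s7
  s7 = (0 + 0) | ((0 + 0) | d.0)\{b,c,d} ⊢ ∅
Q's transition system — 6 states:
  t0 = (0 + 0 + (0 + 0) + c.a.(0 + 0)) | a.((0 + 0) | d.0)\{b,c,d} ⊢ —a→ t1, —c→ t2
  t1 = (0 + 0 + (0 + 0) + c.a.(0 + 0)) | ((0 + 0) | d.0)\{b,c,d} ⊢ —c→ t3
  t2 = a.(0 + 0) | a.((0 + 0) | d.0)\{b,c,d} ⊢ —a→ t3, —a→ t4
  t3 = a.(0 + 0) | ((0 + 0) | d.0)\{b,c,d} ⊢ —a→ t5
  t4 = (0 + 0) | a.((0 + 0) | d.0)\{b,c,d} ⊢ —a→ t5
  t5 = (0 + 0) | ((0 + 0) | d.0)\{b,c,d} ⊢ ∅
Executing aa from P (initial set {s0}):
  step 1 (a): {s1, s2}
  step 2 (a): {s4}
  P completes σ.
Executing aa from Q (initial set {t0}):
  step 1 (a): {t1}
  step 2 (a): ∅ (Q stuck)

aa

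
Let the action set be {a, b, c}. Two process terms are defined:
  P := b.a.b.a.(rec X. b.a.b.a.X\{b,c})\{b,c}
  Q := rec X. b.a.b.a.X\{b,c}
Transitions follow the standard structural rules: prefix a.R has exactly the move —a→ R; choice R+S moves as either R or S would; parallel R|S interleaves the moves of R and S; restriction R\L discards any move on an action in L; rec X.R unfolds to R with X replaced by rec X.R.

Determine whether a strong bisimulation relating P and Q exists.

P's transition system — 5 states:
  s0 = b.a.b.a.(rec X. b.a.b.a.X\{b,c})\{b,c} has moves —b→ s1
  s1 = a.b.a.(rec X. b.a.b.a.X\{b,c})\{b,c} has moves —a→ s2
  s2 = b.a.(rec X. b.a.b.a.X\{b,c})\{b,c} has moves —b→ s3
  s3 = a.(rec X. b.a.b.a.X\{b,c})\{b,c} has moves —a→ s4
  s4 = (rec X. b.a.b.a.X\{b,c})\{b,c} has moves stopped
Q's transition system — 5 states:
  t0 = rec X. b.a.b.a.X\{b,c} has moves —b→ t1
  t1 = a.b.a.(rec X. b.a.b.a.X\{b,c})\{b,c} has moves —a→ t2
  t2 = b.a.(rec X. b.a.b.a.X\{b,c})\{b,c} has moves —b→ t3
  t3 = a.(rec X. b.a.b.a.X\{b,c})\{b,c} has moves —a→ t4
  t4 = (rec X. b.a.b.a.X\{b,c})\{b,c} has moves stopped
Bisimilarity quotient blocks:
  B0 = {s0, t0}
  B1 = {s1, t1}
  B2 = {s2, t2}
  B3 = {s3, t3}
  B4 = {s4, t4}
s0 ∈ B0, t0 ∈ B0 → same block

YES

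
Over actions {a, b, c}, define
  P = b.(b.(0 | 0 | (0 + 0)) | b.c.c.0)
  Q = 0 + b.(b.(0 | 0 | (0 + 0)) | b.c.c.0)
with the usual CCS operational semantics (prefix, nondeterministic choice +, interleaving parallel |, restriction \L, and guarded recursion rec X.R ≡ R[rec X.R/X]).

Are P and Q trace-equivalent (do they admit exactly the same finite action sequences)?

trace-equivalent

Reachable graph of P (9 states):
  p0 = b.(b.(0 | 0 | (0 + 0)) | b.c.c.0) | =b=> p1
  p1 = b.(0 | 0 | (0 + 0)) | b.c.c.0 | =b=> p2, =b=> p3
  p2 = 0 | 0 | (0 + 0) | b.c.c.0 | =b=> p4
  p3 = b.(0 | 0 | (0 + 0)) | c.c.0 | =b=> p4, =c=> p5
  p4 = 0 | 0 | (0 + 0) | c.c.0 | =c=> p6
  p5 = b.(0 | 0 | (0 + 0)) | c.0 | =b=> p6, =c=> p7
  p6 = 0 | 0 | (0 + 0) | c.0 | =c=> p8
  p7 = b.(0 | 0 | (0 + 0)) | 0 | =b=> p8
  p8 = 0 | 0 | (0 + 0) | 0 | (no moves)
Reachable graph of Q (9 states):
  q0 = 0 + b.(b.(0 | 0 | (0 + 0)) | b.c.c.0) | =b=> q1
  q1 = b.(0 | 0 | (0 + 0)) | b.c.c.0 | =b=> q2, =b=> q3
  q2 = 0 | 0 | (0 + 0) | b.c.c.0 | =b=> q4
  q3 = b.(0 | 0 | (0 + 0)) | c.c.0 | =b=> q4, =c=> q5
  q4 = 0 | 0 | (0 + 0) | c.c.0 | =c=> q6
  q5 = b.(0 | 0 | (0 + 0)) | c.0 | =b=> q6, =c=> q7
  q6 = 0 | 0 | (0 + 0) | c.0 | =c=> q8
  q7 = b.(0 | 0 | (0 + 0)) | 0 | =b=> q8
  q8 = 0 | 0 | (0 + 0) | 0 | (no moves)
Coarsest stable partition (strong bisimilarity classes):
  B0 = {p0, q0}
  B1 = {p1, q1}
  B2 = {p3, q3}
  B3 = {p4, q4}
  B4 = {p6, q6}
  B5 = {p8, q8}
  B6 = {p5, q5}
  B7 = {p7, q7}
  B8 = {p2, q2}
p0 ∈ B0, q0 ∈ B0 → same block
Bisimilar ⇒ trace-equivalent.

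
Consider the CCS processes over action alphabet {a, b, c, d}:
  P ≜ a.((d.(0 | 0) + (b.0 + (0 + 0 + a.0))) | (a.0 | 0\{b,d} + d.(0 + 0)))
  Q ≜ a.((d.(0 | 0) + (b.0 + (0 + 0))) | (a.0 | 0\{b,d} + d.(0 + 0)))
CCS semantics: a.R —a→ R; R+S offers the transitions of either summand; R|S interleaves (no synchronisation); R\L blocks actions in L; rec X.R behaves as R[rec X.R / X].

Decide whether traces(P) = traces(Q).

Reachable graph of P (10 states):
  p0 = a.((d.(0 | 0) + (b.0 + (0 + 0 + a.0))) | (a.0 | 0\{b,d} + d.(0 + 0))) → -a-> p1
  p1 = (d.(0 | 0) + (b.0 + (0 + 0 + a.0))) | (a.0 | 0\{b,d} + d.(0 + 0)) → -a-> p2, -a-> p3, -b-> p3, -d-> p4, -d-> p5
  p2 = (d.(0 | 0) + (b.0 + (0 + 0 + a.0))) | (0 | 0\{b,d}) → -a-> p6, -b-> p6, -d-> p7
  p3 = 0 | (a.0 | 0\{b,d} + d.(0 + 0)) → -a-> p6, -d-> p8
  p4 = (d.(0 | 0) + (b.0 + (0 + 0 + a.0))) | (0 + 0) → -a-> p8, -b-> p8, -d-> p9
  p5 = 0 | 0 | (a.0 | 0\{b,d} + d.(0 + 0)) → -a-> p7, -d-> p9
  p6 = 0 | (0 | 0\{b,d}) → ·
  p7 = 0 | 0 | (0 | 0\{b,d}) → ·
  p8 = 0 | (0 + 0) → ·
  p9 = 0 | 0 | (0 + 0) → ·
Reachable graph of Q (10 states):
  q0 = a.((d.(0 | 0) + (b.0 + (0 + 0))) | (a.0 | 0\{b,d} + d.(0 + 0))) → -a-> q1
  q1 = (d.(0 | 0) + (b.0 + (0 + 0))) | (a.0 | 0\{b,d} + d.(0 + 0)) → -a-> q2, -b-> q3, -d-> q4, -d-> q5
  q2 = (d.(0 | 0) + (b.0 + (0 + 0))) | (0 | 0\{b,d}) → -b-> q6, -d-> q7
  q3 = 0 | (a.0 | 0\{b,d} + d.(0 + 0)) → -a-> q6, -d-> q8
  q4 = (d.(0 | 0) + (b.0 + (0 + 0))) | (0 + 0) → -b-> q8, -d-> q9
  q5 = 0 | 0 | (a.0 | 0\{b,d} + d.(0 + 0)) → -a-> q7, -d-> q9
  q6 = 0 | (0 | 0\{b,d}) → ·
  q7 = 0 | 0 | (0 | 0\{b,d}) → ·
  q8 = 0 | (0 + 0) → ·
  q9 = 0 | 0 | (0 + 0) → ·
Run σ = ⟨aaa⟩ on P: start {p0}
  [1] a ⇒ {p1}
  [2] a ⇒ {p2, p3}
  [3] a ⇒ {p6}
  P completes σ.
Run σ = ⟨aaa⟩ on Q: start {q0}
  [1] a ⇒ {q1}
  [2] a ⇒ {q2}
  [3] a ⇒ no successor for Q

traces(P) ≠ traces(Q) — witness ⟨aaa⟩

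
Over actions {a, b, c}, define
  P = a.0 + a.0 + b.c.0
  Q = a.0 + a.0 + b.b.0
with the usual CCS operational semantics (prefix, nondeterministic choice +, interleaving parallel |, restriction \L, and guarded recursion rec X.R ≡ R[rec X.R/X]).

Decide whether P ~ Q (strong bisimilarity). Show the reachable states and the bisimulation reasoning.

P's transition system — 3 states:
  u0 = a.0 + a.0 + b.c.0 ⊢ ··a··> u1, ··b··> u2
  u1 = 0 ⊢ ·
  u2 = c.0 ⊢ ··c··> u1
Q's transition system — 3 states:
  v0 = a.0 + a.0 + b.b.0 ⊢ ··a··> v1, ··b··> v2
  v1 = 0 ⊢ ·
  v2 = b.0 ⊢ ··b··> v1
Bisimilarity quotient blocks:
  B0 = {u0}
  B1 = {u1, v1}
  B2 = {u2}
  B3 = {v0}
  B4 = {v2}
u0 ∈ B0, v0 ∈ B3 → different blocks

P ≁ Q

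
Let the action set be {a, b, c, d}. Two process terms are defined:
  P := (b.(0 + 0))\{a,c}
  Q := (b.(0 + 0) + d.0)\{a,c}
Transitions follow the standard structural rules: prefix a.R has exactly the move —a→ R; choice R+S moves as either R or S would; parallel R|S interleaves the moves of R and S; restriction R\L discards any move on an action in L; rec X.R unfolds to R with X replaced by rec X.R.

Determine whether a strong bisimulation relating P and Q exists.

P ≁ Q

Reachable graph of P (2 states):
  u0 = (b.(0 + 0))\{a,c} | -b-> u1
  u1 = (0 + 0)\{a,c} | ·
Reachable graph of Q (3 states):
  v0 = (b.(0 + 0) + d.0)\{a,c} | -b-> v1, -d-> v2
  v1 = (0 + 0)\{a,c} | ·
  v2 = 0\{a,c} | ·
Partition-refinement fixed point:
  B0 = {u0}
  B1 = {u1, v1, v2}
  B2 = {v0}
u0 ∈ B0, v0 ∈ B2 → different blocks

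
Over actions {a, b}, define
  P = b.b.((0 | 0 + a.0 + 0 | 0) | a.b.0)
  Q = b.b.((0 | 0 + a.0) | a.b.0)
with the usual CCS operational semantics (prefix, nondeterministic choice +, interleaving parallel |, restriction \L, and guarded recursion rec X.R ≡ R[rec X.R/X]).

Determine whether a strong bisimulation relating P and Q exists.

P's transition system — 8 states:
  m0 = b.b.((0 | 0 + a.0 + 0 | 0) | a.b.0) ⊢ -b-> m1
  m1 = b.((0 | 0 + a.0 + 0 | 0) | a.b.0) ⊢ -b-> m2
  m2 = (0 | 0 + a.0 + 0 | 0) | a.b.0 ⊢ -a-> m3, -a-> m4
  m3 = (0 | 0 + a.0 + 0 | 0) | b.0 ⊢ -a-> m5, -b-> m6
  m4 = 0 | a.b.0 ⊢ -a-> m5
  m5 = 0 | b.0 ⊢ -b-> m7
  m6 = (0 | 0 + a.0 + 0 | 0) | 0 ⊢ -a-> m7
  m7 = 0 | 0 ⊢ (no moves)
Q's transition system — 8 states:
  n0 = b.b.((0 | 0 + a.0) | a.b.0) ⊢ -b-> n1
  n1 = b.((0 | 0 + a.0) | a.b.0) ⊢ -b-> n2
  n2 = (0 | 0 + a.0) | a.b.0 ⊢ -a-> n3, -a-> n4
  n3 = (0 | 0 + a.0) | b.0 ⊢ -a-> n5, -b-> n6
  n4 = 0 | a.b.0 ⊢ -a-> n5
  n5 = 0 | b.0 ⊢ -b-> n7
  n6 = (0 | 0 + a.0) | 0 ⊢ -a-> n7
  n7 = 0 | 0 ⊢ (no moves)
Coarsest stable partition (strong bisimilarity classes):
  B0 = {m0, n0}
  B1 = {m1, n1}
  B2 = {m2, n2}
  B3 = {m3, n3}
  B4 = {m6, n6}
  B5 = {m7, n7}
  B6 = {m5, n5}
  B7 = {m4, n4}
m0 ∈ B0, n0 ∈ B0 → same block

P ~ Q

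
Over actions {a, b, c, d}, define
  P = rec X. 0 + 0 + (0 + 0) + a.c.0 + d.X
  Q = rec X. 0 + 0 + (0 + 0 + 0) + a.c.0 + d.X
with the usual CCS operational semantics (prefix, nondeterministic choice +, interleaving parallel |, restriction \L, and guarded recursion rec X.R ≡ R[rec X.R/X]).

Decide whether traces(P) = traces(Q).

traces(P) = traces(Q)

Reachable graph of P (3 states):
  u0 = rec X. 0 + 0 + (0 + 0) + a.c.0 + d.X | --a--▸ u1, --d--▸ u0
  u1 = c.0 | --c--▸ u2
  u2 = 0 | ∅
Reachable graph of Q (3 states):
  v0 = rec X. 0 + 0 + (0 + 0 + 0) + a.c.0 + d.X | --a--▸ v1, --d--▸ v0
  v1 = c.0 | --c--▸ v2
  v2 = 0 | ∅
Partition-refinement fixed point:
  B0 = {u0, v0}
  B1 = {u1, v1}
  B2 = {u2, v2}
u0 ∈ B0, v0 ∈ B0 → same block
Bisimilar ⇒ trace-equivalent.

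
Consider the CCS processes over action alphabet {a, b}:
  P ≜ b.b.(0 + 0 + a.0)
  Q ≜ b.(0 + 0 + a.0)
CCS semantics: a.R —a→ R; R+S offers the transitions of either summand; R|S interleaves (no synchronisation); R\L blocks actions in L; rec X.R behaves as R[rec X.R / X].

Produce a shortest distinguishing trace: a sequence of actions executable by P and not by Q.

bb

P's transition system — 4 states:
  p0 = b.b.(0 + 0 + a.0) | —b→ p1
  p1 = b.(0 + 0 + a.0) | —b→ p2
  p2 = 0 + 0 + a.0 | —a→ p3
  p3 = 0 | ·
Q's transition system — 3 states:
  q0 = b.(0 + 0 + a.0) | —b→ q1
  q1 = 0 + 0 + a.0 | —a→ q2
  q2 = 0 | ·
Executing bb from P (initial set {p0}):
  [1] b ⇒ {p1}
  [2] b ⇒ {p2}
  P completes σ.
Executing bb from Q (initial set {q0}):
  [1] b ⇒ {q1}
  [2] b ⇒ ∅ (Q stuck)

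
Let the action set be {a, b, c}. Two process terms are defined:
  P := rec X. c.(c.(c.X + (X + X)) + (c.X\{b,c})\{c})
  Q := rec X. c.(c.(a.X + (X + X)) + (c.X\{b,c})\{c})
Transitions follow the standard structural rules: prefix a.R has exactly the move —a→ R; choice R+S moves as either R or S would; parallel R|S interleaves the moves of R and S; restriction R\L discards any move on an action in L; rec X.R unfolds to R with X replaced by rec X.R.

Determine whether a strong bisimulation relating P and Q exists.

NO

P's transition system — 3 states:
  u0 = rec X. c.(c.(c.X + (X + X)) + (c.X\{b,c})\{c}) ⊢ --c--▸ u1
  u1 = c.(c.(rec X. c.(c.(c.X + (X + X)) + (c.X\{b,c})\{c})) + ((rec X. c.(c.(c.X + (X + X)) + (c.X\{b,c})\{c})) + (rec X. c.(c.(c.X + (X + X)) + (c.X\{b,c})\{c})))) + (c.(rec X. c.(c.(c.X + (X + X)) + (c.X\{b,c})\{c}))\{b,c})\{c} ⊢ --c--▸ u2
  u2 = c.(rec X. c.(c.(c.X + (X + X)) + (c.X\{b,c})\{c})) + ((rec X. c.(c.(c.X + (X + X)) + (c.X\{b,c})\{c})) + (rec X. c.(c.(c.X + (X + X)) + (c.X\{b,c})\{c}))) ⊢ --c--▸ u0, --c--▸ u1
Q's transition system — 3 states:
  v0 = rec X. c.(c.(a.X + (X + X)) + (c.X\{b,c})\{c}) ⊢ --c--▸ v1
  v1 = c.(a.(rec X. c.(c.(a.X + (X + X)) + (c.X\{b,c})\{c})) + ((rec X. c.(c.(a.X + (X + X)) + (c.X\{b,c})\{c})) + (rec X. c.(c.(a.X + (X + X)) + (c.X\{b,c})\{c})))) + (c.(rec X. c.(c.(a.X + (X + X)) + (c.X\{b,c})\{c}))\{b,c})\{c} ⊢ --c--▸ v2
  v2 = a.(rec X. c.(c.(a.X + (X + X)) + (c.X\{b,c})\{c})) + ((rec X. c.(c.(a.X + (X + X)) + (c.X\{b,c})\{c})) + (rec X. c.(c.(a.X + (X + X)) + (c.X\{b,c})\{c}))) ⊢ --a--▸ v0, --c--▸ v1
Coarsest stable partition (strong bisimilarity classes):
  B0 = {u0, u1, u2}
  B1 = {v0}
  B2 = {v1}
  B3 = {v2}
u0 ∈ B0, v0 ∈ B1 → different blocks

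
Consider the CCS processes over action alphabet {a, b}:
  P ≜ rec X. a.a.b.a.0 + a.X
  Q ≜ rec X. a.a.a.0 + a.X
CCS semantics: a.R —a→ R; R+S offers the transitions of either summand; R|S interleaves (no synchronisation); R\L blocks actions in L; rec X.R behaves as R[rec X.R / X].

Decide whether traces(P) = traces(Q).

LTS(P): 5 reachable states
  p0 = rec X. a.a.b.a.0 + a.X → —a→ p0, —a→ p1
  p1 = a.b.a.0 → —a→ p2
  p2 = b.a.0 → —b→ p3
  p3 = a.0 → —a→ p4
  p4 = 0 → ∅
LTS(Q): 4 reachable states
  q0 = rec X. a.a.a.0 + a.X → —a→ q0, —a→ q1
  q1 = a.a.0 → —a→ q2
  q2 = a.0 → —a→ q3
  q3 = 0 → ∅
Executing aab from P (initial set {p0}):
  step 1 (a): {p0, p1}
  step 2 (a): {p0, p1, p2}
  step 3 (b): {p3}
  P completes σ.
Executing aab from Q (initial set {q0}):
  step 1 (a): {q0, q1}
  step 2 (a): {q0, q1, q2}
  step 3 (b): ∅  — Q cannot continue

NO — witness ⟨aab⟩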